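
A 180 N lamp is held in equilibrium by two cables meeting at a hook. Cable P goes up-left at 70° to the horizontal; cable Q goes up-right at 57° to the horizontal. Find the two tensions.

T_P = 122.8 N, T_Q = 77.09 N

ΣF_x = 0: −T_P·cos70° + T_Q·cos57° = 0 → T_Q = 0.627976·T_P.
ΣF_y = 0: T_P·sin70° + T_Q·sin57° = 180.
Substitute: T_P·(0.939693 + 0.627976·0.838671) = 180 → T_P = 122.753 ≈ 122.8 N.
Then T_Q = 0.627976 × 122.753 = 77.09 N.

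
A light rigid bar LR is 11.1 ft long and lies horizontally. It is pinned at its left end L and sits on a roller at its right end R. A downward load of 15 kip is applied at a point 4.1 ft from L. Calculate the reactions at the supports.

L_x = 0, L_y = 9.459 kip, R_y = 5.541 kip

Taking moments about L: R_y·11.1 − 15·4.1 = 0 → R_y = 61.5/11.1 = 5.54054 ≈ 5.541 kip.
ΣF_y = 0: L_y + 5.54054 − 15 = 0 → L_y = 9.459 kip.
ΣF_x = 0: no horizontal applied forces, so L_x = 0.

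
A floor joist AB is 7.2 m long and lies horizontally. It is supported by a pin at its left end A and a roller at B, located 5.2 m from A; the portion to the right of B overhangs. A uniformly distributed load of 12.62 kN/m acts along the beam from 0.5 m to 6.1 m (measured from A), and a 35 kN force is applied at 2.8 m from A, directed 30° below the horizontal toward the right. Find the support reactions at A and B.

Resultant of the distributed load: 12.62 × 5.6 = 70.672 kN at 3.3 m from A.
ΣM about A: B_y·5.2 − (12.62·5.6)·3.3 − 35·sin30°·2.8 = 0 → B_y = 282.2176/5.2 = 54.2726 ≈ 54.27 kN.
ΣF_y = 0: A_y + 54.2726 − 12.62·5.6 − 35·sin30° = 0 → A_y = 33.90 kN.
ΣF_x = 0: A_x + 35·cos30° = 0 → A_x = -30.31 kN.

A_x = -30.31 kN, A_y = 33.90 kN, B_y = 54.27 kN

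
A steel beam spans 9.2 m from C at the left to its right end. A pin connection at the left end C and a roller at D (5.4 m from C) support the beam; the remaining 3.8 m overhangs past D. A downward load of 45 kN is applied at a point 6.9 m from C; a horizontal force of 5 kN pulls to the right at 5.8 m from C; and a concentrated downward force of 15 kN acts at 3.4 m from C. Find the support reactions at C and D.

Moments about C: D_y·5.4 − 45·6.9 − 15·3.4 = 0 → D_y = 361.5/5.4 = 66.9444 ≈ 66.94 kN.
ΣF_y = 0: C_y + 66.9444 − 45 − 15 = 0 → C_y = -6.944 kN.
ΣF_x = 0: C_x + 5 = 0 → C_x = -5.000 kN.

C_x = -5.000 kN, C_y = -6.944 kN, D_y = 66.94 kN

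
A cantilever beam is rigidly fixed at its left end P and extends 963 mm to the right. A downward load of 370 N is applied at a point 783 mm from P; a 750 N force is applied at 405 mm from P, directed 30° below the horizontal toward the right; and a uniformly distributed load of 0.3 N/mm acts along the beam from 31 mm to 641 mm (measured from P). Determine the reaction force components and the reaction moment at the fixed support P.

Resultant of the distributed load: 0.3 × 610 = 183 N at 336 mm from P.
ΣF_x = 0: P_x + 750·cos30° = 0 → P_x = -649.5 N.
ΣF_y = 0: P_y − 370 − 750·sin30° − 0.3·610 = 0 → P_y = 928.0 N.
ΣM about P: M_P − 370·783 − 750·sin30°·405 − (0.3·610)·336 = 0 → M_P = 503100 N·mm.

P_x = -649.5 N, P_y = 928.0 N, M_P = 503100 N·mm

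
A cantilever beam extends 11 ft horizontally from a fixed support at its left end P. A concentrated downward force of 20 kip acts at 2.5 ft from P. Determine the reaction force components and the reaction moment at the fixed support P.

P_x = 0, P_y = 20.00 kip, M_P = 50.00 kip·ft

ΣF_x = 0: P_x = 0.
ΣF_y = 0: P_y − 20 = 0 → P_y = 20.00 kip.
ΣM about P: M_P − 20·2.5 = 0 → M_P = 50.00 kip·ft.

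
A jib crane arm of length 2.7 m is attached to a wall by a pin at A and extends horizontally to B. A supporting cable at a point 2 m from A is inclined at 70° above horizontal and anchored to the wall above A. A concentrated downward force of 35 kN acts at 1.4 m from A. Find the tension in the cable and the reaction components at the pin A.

T = 26.07 kN, A_x = 8.917 kN, A_y = 10.50 kN

ΣM about A: T·sin70°·2 − 35·1.4 = 0 → T = 49/(2·0.939693) = 26.0723 ≈ 26.07 kN.
ΣF_x = 0: A_x − T·cos70° = 0 → A_x = 26.0723 × 0.34202 = 8.917 kN.
ΣF_y = 0: A_y + T·sin70° − 35 = 0 → A_y = 35 − 26.0723 × 0.939693 = 10.50 kN.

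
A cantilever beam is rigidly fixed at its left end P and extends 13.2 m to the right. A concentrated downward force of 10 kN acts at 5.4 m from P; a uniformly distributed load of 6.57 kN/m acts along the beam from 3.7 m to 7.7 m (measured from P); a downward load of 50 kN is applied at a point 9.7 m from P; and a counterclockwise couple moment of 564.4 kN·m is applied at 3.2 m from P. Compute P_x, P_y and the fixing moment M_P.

Resultant of the distributed load: 6.57 × 4 = 26.28 kN at 5.7 m from P.
ΣF_x = 0: P_x = 0.
ΣF_y = 0: P_y − 10 − 6.57·4 − 50 = 0 → P_y = 86.28 kN.
ΣM about P: M_P − 10·5.4 − (6.57·4)·5.7 − 50·9.7 + 564.4 = 0 → M_P = 124.4 kN·m.

P_x = 0, P_y = 86.28 kN, M_P = 124.4 kN·m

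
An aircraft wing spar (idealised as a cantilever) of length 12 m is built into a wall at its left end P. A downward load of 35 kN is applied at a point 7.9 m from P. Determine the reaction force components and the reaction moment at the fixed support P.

P_x = 0, P_y = 35.00 kN, M_P = 276.5 kN·m

ΣF_x = 0: P_x = 0.
ΣF_y = 0: P_y − 35 = 0 → P_y = 35.00 kN.
ΣM about P: M_P − 35·7.9 = 0 → M_P = 276.5 kN·m.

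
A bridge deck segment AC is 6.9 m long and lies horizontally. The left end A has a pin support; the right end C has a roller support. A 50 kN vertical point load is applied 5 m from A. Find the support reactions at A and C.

Moments about A: C_y·6.9 − 50·5 = 0 → C_y = 250/6.9 = 36.2319 ≈ 36.23 kN.
ΣF_y = 0: A_y + 36.2319 − 50 = 0 → A_y = 13.77 kN.
ΣF_x = 0: no horizontal applied forces, so A_x = 0.

A_x = 0, A_y = 13.77 kN, C_y = 36.23 kN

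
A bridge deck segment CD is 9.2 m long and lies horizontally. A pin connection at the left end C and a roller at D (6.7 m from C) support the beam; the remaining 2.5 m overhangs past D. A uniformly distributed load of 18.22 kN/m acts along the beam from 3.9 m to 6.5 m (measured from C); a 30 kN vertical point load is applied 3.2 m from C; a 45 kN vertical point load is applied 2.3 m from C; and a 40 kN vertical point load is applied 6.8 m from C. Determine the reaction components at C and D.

C_x = 0, C_y = 55.23 kN, D_y = 107.1 kN

Resultant of the distributed load: 18.22 × 2.6 = 47.372 kN at 5.2 m from C.
ΣM about C: D_y·6.7 − (18.22·2.6)·5.2 − 30·3.2 − 45·2.3 − 40·6.8 = 0 → D_y = 717.8344/6.7 = 107.139 ≈ 107.1 kN.
ΣF_y = 0: C_y + 107.139 − 18.22·2.6 − 30 − 45 − 40 = 0 → C_y = 55.23 kN.
ΣF_x = 0: no horizontal applied forces, so C_x = 0.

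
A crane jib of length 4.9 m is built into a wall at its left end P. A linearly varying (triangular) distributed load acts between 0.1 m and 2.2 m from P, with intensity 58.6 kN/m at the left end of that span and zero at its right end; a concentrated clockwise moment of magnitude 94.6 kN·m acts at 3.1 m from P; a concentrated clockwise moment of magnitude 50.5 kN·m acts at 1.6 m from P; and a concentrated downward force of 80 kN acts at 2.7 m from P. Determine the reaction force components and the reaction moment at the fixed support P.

Resultant of the triangular load: ½ × 58.6 × 2.1 = 61.53 kN, acting at 0.8 m from P (one-third of the span from the peak).
ΣF_x = 0: P_x = 0.
ΣF_y = 0: P_y − ½·58.6·2.1 − 80 = 0 → P_y = 141.5 kN.
ΣM about P: M_P − (½·58.6·2.1)·0.8 − 94.6 − 50.5 − 80·2.7 = 0 → M_P = 410.3 kN·m.

P_x = 0, P_y = 141.5 kN, M_P = 410.3 kN·m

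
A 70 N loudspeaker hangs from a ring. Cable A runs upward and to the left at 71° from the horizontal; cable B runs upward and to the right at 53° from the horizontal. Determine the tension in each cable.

T_A = 50.81 N, T_B = 27.49 N

ΣF_x = 0: −T_A·cos71° + T_B·cos53° = 0 → T_B = 0.540977·T_A.
ΣF_y = 0: T_A·sin71° + T_B·sin53° = 70.
Substitute: T_A·(0.945519 + 0.540977·0.798636) = 70 → T_A = 50.8144 ≈ 50.81 N.
Then T_B = 0.540977 × 50.8144 = 27.49 N.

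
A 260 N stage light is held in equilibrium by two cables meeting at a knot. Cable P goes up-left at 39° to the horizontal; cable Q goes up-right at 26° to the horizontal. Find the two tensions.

T_P = 257.8 N, T_Q = 222.9 N

ΣF_x = 0: −T_P·cos39° + T_Q·cos26° = 0 → T_Q = 0.864654·T_P.
ΣF_y = 0: T_P·sin39° + T_Q·sin26° = 260.
Substitute: T_P·(0.62932 + 0.864654·0.438371) = 260 → T_P = 257.845 ≈ 257.8 N.
Then T_Q = 0.864654 × 257.845 = 222.9 N.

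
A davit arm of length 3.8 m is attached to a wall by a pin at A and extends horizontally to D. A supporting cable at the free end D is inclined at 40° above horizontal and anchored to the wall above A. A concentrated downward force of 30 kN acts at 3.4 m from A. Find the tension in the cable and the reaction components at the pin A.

T = 41.76 kN, A_x = 31.99 kN, A_y = 3.158 kN

ΣM about A: T·sin40°·3.8 − 30·3.4 = 0 → T = 102/(3.8·0.642788) = 41.7589 ≈ 41.76 kN.
ΣF_x = 0: A_x − T·cos40° = 0 → A_x = 41.7589 × 0.766044 = 31.99 kN.
ΣF_y = 0: A_y + T·sin40° − 30 = 0 → A_y = 30 − 41.7589 × 0.642788 = 3.158 kN.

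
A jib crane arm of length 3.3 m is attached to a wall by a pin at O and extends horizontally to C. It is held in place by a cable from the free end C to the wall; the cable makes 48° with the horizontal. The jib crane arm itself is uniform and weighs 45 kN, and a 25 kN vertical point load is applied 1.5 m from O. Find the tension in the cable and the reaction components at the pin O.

T = 45.57 kN, O_x = 30.49 kN, O_y = 36.14 kN

ΣM about O: T·sin48°·3.3 − 45·1.65 − 25·1.5 = 0 → T = 111.75/(3.3·0.743145) = 45.568 ≈ 45.57 kN.
ΣF_x = 0: O_x − T·cos48° = 0 → O_x = 45.568 × 0.669131 = 30.49 kN.
ΣF_y = 0: O_y + T·sin48° − 45 − 25 = 0 → O_y = 70 − 45.568 × 0.743145 = 36.14 kN.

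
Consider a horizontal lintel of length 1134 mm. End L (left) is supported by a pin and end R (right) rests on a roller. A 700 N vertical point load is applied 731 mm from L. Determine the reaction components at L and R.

Taking moments about L: R_y·1134 − 700·731 = 0 → R_y = 511700/1134 = 451.235 ≈ 451.2 N.
ΣF_y = 0: L_y + 451.235 − 700 = 0 → L_y = 248.8 N.
ΣF_x = 0: no horizontal applied forces, so L_x = 0.

L_x = 0, L_y = 248.8 N, R_y = 451.2 N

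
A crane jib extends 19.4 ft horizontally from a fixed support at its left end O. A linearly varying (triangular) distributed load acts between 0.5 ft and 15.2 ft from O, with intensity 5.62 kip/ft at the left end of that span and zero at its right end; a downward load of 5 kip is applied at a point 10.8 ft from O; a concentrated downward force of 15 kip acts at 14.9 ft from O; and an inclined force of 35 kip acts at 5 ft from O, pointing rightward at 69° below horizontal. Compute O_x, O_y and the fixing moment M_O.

O_x = -12.54 kip, O_y = 93.98 kip, M_O = 663.9 kip·ft

Resultant of the triangular load: ½ × 5.62 × 14.7 = 41.307 kip, acting at 5.4 ft from O (one-third of the span from the peak).
ΣF_x = 0: O_x + 35·cos69° = 0 → O_x = -12.54 kip.
ΣF_y = 0: O_y − ½·5.62·14.7 − 5 − 15 − 35·sin69° = 0 → O_y = 93.98 kip.
ΣM about O: M_O − (½·5.62·14.7)·5.4 − 5·10.8 − 15·14.9 − 35·sin69°·5 = 0 → M_O = 663.9 kip·ft.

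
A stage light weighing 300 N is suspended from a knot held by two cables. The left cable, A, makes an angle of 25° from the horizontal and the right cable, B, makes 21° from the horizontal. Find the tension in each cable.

ΣF_x = 0: −T_A·cos25° + T_B·cos21° = 0 → T_B = 0.970787·T_A.
ΣF_y = 0: T_A·sin25° + T_B·sin21° = 300.
Substitute: T_A·(0.422618 + 0.970787·0.358368) = 300 → T_A = 389.349 ≈ 389.3 N.
Then T_B = 0.970787 × 389.349 = 378.0 N.

T_A = 389.3 N, T_B = 378.0 N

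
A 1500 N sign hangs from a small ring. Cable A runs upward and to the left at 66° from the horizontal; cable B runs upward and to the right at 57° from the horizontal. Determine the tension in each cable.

T_A = 974.1 N, T_B = 727.5 N

ΣF_x = 0: −T_A·cos66° + T_B·cos57° = 0 → T_B = 0.7468·T_A.
ΣF_y = 0: T_A·sin66° + T_B·sin57° = 1500.
Substitute: T_A·(0.913545 + 0.7468·0.838671) = 1500 → T_A = 974.112 ≈ 974.1 N.
Then T_B = 0.7468 × 974.112 = 727.5 N.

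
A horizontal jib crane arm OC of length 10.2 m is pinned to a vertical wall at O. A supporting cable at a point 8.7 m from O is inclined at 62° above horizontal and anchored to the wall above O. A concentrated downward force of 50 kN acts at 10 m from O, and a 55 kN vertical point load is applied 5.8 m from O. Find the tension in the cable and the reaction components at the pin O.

ΣM about O: T·sin62°·8.7 − 50·10 − 55·5.8 = 0 → T = 819/(8.7·0.882948) = 106.618 ≈ 106.6 kN.
ΣF_x = 0: O_x − T·cos62° = 0 → O_x = 106.618 × 0.469472 = 50.05 kN.
ΣF_y = 0: O_y + T·sin62° − 50 − 55 = 0 → O_y = 105 − 106.618 × 0.882948 = 10.86 kN.

T = 106.6 kN, O_x = 50.05 kN, O_y = 10.86 kN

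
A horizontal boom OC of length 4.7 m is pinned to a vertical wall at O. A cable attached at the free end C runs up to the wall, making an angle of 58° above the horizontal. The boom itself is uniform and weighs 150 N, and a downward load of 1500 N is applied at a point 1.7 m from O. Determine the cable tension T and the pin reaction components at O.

ΣM about O: T·sin58°·4.7 − 150·2.35 − 1500·1.7 = 0 → T = 2902.5/(4.7·0.848048) = 728.205 ≈ 728.2 N.
ΣF_x = 0: O_x − T·cos58° = 0 → O_x = 728.205 × 0.529919 = 385.9 N.
ΣF_y = 0: O_y + T·sin58° − 150 − 1500 = 0 → O_y = 1650 − 728.205 × 0.848048 = 1032 N.

T = 728.2 N, O_x = 385.9 N, O_y = 1032 N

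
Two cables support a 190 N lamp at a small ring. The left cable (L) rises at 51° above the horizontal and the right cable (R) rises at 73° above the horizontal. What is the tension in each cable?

ΣF_x = 0: −T_L·cos51° + T_R·cos73° = 0 → T_R = 2.15247·T_L.
ΣF_y = 0: T_L·sin51° + T_R·sin73° = 190.
Substitute: T_L·(0.777146 + 2.15247·0.956305) = 190 → T_L = 67.0061 ≈ 67.01 N.
Then T_R = 2.15247 × 67.0061 = 144.2 N.

T_L = 67.01 N, T_R = 144.2 N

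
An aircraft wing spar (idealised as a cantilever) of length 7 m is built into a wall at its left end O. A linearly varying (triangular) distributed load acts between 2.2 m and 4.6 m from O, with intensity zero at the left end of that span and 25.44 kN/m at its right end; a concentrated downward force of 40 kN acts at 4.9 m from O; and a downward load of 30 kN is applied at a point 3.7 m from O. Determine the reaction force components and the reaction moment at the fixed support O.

O_x = 0, O_y = 100.5 kN, M_O = 423.0 kN·m

Resultant of the triangular load: ½ × 25.44 × 2.4 = 30.528 kN, acting at 3.8 m from O (one-third of the span from the peak).
ΣF_x = 0: O_x = 0.
ΣF_y = 0: O_y − ½·25.44·2.4 − 40 − 30 = 0 → O_y = 100.5 kN.
ΣM about O: M_O − (½·25.44·2.4)·3.8 − 40·4.9 − 30·3.7 = 0 → M_O = 423.0 kN·m.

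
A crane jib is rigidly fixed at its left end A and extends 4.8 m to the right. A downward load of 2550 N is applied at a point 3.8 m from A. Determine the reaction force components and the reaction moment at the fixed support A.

A_x = 0, A_y = 2550 N, M_A = 9690 N·m

ΣF_x = 0: A_x = 0.
ΣF_y = 0: A_y − 2550 = 0 → A_y = 2550 N.
ΣM about A: M_A − 2550·3.8 = 0 → M_A = 9690 N·m.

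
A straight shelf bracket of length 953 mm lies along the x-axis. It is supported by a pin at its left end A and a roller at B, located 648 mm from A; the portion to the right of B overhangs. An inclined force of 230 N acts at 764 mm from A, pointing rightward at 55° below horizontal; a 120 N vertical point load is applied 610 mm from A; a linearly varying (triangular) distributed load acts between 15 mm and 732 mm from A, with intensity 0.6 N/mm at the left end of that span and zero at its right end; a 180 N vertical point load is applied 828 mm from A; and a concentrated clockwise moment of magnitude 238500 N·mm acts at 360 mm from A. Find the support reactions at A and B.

A_x = -131.9 N, A_y = -314.0 N, B_y = 1017 N

Resultant of the triangular load: ½ × 0.6 × 717 = 215.1 N, acting at 254 mm from A (one-third of the span from the peak).
Taking moments about A: B_y·648 − 230·sin55°·764 − 120·610 − (½·0.6·717)·254 − 180·828 − 238500 = 0 → B_y = 659317/648 = 1017.46 ≈ 1017 N.
ΣF_y = 0: A_y + 1017.46 − 230·sin55° − 120 − ½·0.6·717 − 180 = 0 → A_y = -314.0 N.
ΣF_x = 0: A_x + 230·cos55° = 0 → A_x = -131.9 N.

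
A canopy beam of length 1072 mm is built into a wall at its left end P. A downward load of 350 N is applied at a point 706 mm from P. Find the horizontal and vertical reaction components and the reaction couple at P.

ΣF_x = 0: P_x = 0.
ΣF_y = 0: P_y − 350 = 0 → P_y = 350.0 N.
ΣM about P: M_P − 350·706 = 0 → M_P = 247100 N·mm.

P_x = 0, P_y = 350.0 N, M_P = 247100 N·mm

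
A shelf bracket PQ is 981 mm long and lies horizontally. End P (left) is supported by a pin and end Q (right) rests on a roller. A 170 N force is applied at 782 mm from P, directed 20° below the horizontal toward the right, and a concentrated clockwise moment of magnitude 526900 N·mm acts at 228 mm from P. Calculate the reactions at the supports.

P_x = -159.7 N, P_y = -525.3 N, Q_y = 583.5 N

Moments about P: Q_y·981 − 170·sin20°·782 − 526900 = 0 → Q_y = 572368/981 = 583.454 ≈ 583.5 N.
ΣF_y = 0: P_y + 583.454 − 170·sin20° = 0 → P_y = -525.3 N.
ΣF_x = 0: P_x + 170·cos20° = 0 → P_x = -159.7 N.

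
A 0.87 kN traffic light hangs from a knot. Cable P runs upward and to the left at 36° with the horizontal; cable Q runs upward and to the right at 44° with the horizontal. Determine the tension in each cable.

T_P = 0.6355 kN, T_Q = 0.7147 kN

ΣF_x = 0: −T_P·cos36° + T_Q·cos44° = 0 → T_Q = 1.12467·T_P.
ΣF_y = 0: T_P·sin36° + T_Q·sin44° = 0.87.
Substitute: T_P·(0.587785 + 1.12467·0.694658) = 0.87 → T_P = 0.635479 ≈ 0.6355 kN.
Then T_Q = 1.12467 × 0.635479 = 0.7147 kN.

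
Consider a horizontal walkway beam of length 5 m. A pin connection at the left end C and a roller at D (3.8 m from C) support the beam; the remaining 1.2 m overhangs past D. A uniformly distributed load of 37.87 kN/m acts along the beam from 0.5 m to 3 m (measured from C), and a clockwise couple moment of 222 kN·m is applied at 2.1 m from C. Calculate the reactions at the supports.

Resultant of the distributed load: 37.87 × 2.5 = 94.675 kN at 1.75 m from C.
ΣM about C: D_y·3.8 − (37.87·2.5)·1.75 − 222 = 0 → D_y = 387.68125/3.8 = 102.021 ≈ 102.0 kN.
ΣF_y = 0: C_y + 102.021 − 37.87·2.5 = 0 → C_y = -7.346 kN.
ΣF_x = 0: no horizontal applied forces, so C_x = 0.

C_x = 0, C_y = -7.346 kN, D_y = 102.0 kN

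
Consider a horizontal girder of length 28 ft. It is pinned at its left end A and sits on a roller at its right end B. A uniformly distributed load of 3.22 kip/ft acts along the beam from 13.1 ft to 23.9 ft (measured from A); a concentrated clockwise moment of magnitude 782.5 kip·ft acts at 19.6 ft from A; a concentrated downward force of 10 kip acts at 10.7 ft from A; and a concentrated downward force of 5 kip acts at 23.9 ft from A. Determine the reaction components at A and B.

Resultant of the distributed load: 3.22 × 10.8 = 34.776 kip at 18.5 ft from A.
Moments about A: B_y·28 − (3.22·10.8)·18.5 − 782.5 − 10·10.7 − 5·23.9 = 0 → B_y = 1652.356/28 = 59.0127 ≈ 59.01 kip.
ΣF_y = 0: A_y + 59.0127 − 3.22·10.8 − 10 − 5 = 0 → A_y = -9.237 kip.
ΣF_x = 0: no horizontal applied forces, so A_x = 0.

A_x = 0, A_y = -9.237 kip, B_y = 59.01 kip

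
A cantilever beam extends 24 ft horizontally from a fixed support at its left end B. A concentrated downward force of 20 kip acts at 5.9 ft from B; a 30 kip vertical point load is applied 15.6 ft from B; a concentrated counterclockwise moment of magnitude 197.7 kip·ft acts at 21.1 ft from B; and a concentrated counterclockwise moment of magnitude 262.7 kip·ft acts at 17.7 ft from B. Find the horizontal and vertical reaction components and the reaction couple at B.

ΣF_x = 0: B_x = 0.
ΣF_y = 0: B_y − 20 − 30 = 0 → B_y = 50.00 kip.
ΣM about B: M_B − 20·5.9 − 30·15.6 + 197.7 + 262.7 = 0 → M_B = 125.6 kip·ft.

B_x = 0, B_y = 50.00 kip, M_B = 125.6 kip·ft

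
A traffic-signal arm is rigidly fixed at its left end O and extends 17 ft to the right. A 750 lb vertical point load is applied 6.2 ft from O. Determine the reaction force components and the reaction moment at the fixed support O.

ΣF_x = 0: O_x = 0.
ΣF_y = 0: O_y − 750 = 0 → O_y = 750.0 lb.
ΣM about O: M_O − 750·6.2 = 0 → M_O = 4650 lb·ft.

O_x = 0, O_y = 750.0 lb, M_O = 4650 lb·ft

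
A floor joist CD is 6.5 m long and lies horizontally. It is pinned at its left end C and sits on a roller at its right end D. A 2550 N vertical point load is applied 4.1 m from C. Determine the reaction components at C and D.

Moments about C: D_y·6.5 − 2550·4.1 = 0 → D_y = 10455/6.5 = 1608.46 ≈ 1608 N.
ΣF_y = 0: C_y + 1608.46 − 2550 = 0 → C_y = 941.5 N.
ΣF_x = 0: no horizontal applied forces, so C_x = 0.

C_x = 0, C_y = 941.5 N, D_y = 1608 N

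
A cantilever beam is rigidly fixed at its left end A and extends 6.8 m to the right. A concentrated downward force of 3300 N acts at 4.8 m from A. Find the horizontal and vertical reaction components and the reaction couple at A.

ΣF_x = 0: A_x = 0.
ΣF_y = 0: A_y − 3300 = 0 → A_y = 3300 N.
ΣM about A: M_A − 3300·4.8 = 0 → M_A = 15840 N·m.

A_x = 0, A_y = 3300 N, M_A = 15840 N·m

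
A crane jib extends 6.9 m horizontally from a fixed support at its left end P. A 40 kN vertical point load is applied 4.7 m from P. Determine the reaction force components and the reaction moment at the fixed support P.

P_x = 0, P_y = 40.00 kN, M_P = 188.0 kN·m

ΣF_x = 0: P_x = 0.
ΣF_y = 0: P_y − 40 = 0 → P_y = 40.00 kN.
ΣM about P: M_P − 40·4.7 = 0 → M_P = 188.0 kN·m.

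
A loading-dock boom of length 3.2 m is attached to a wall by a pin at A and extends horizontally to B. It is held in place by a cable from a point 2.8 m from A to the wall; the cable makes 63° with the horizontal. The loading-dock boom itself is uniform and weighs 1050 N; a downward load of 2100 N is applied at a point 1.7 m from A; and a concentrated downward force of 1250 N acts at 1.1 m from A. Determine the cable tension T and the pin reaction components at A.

ΣM about A: T·sin63°·2.8 − 1050·1.6 − 2100·1.7 − 1250·1.1 = 0 → T = 6625/(2.8·0.891007) = 2655.5 ≈ 2656 N.
ΣF_x = 0: A_x − T·cos63° = 0 → A_x = 2655.5 × 0.45399 = 1206 N.
ΣF_y = 0: A_y + T·sin63° − 1050 − 2100 − 1250 = 0 → A_y = 4400 − 2655.5 × 0.891007 = 2034 N.

T = 2656 N, A_x = 1206 N, A_y = 2034 N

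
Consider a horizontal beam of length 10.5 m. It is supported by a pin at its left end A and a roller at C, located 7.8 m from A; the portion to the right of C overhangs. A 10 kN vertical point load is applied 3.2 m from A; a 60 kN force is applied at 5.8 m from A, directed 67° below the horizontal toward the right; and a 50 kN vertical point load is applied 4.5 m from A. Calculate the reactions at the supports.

Taking moments about A: C_y·7.8 − 10·3.2 − 60·sin67°·5.8 − 50·4.5 = 0 → C_y = 577.336/7.8 = 74.0174 ≈ 74.02 kN.
ΣF_y = 0: A_y + 74.0174 − 10 − 60·sin67° − 50 = 0 → A_y = 41.21 kN.
ΣF_x = 0: A_x + 60·cos67° = 0 → A_x = -23.44 kN.

A_x = -23.44 kN, A_y = 41.21 kN, C_y = 74.02 kN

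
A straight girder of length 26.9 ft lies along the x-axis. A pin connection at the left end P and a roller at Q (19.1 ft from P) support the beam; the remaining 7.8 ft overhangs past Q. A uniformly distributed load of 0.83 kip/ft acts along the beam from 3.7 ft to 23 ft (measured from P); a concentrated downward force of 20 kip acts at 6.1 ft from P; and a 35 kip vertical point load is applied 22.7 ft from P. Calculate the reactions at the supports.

Resultant of the distributed load: 0.83 × 19.3 = 16.019 kip at 13.35 ft from P.
Moments about P: Q_y·19.1 − (0.83·19.3)·13.35 − 20·6.1 − 35·22.7 = 0 → Q_y = 1130.35365/19.1 = 59.1808 ≈ 59.18 kip.
ΣF_y = 0: P_y + 59.1808 − 0.83·19.3 − 20 − 35 = 0 → P_y = 11.84 kip.
ΣF_x = 0: no horizontal applied forces, so P_x = 0.

P_x = 0, P_y = 11.84 kip, Q_y = 59.18 kip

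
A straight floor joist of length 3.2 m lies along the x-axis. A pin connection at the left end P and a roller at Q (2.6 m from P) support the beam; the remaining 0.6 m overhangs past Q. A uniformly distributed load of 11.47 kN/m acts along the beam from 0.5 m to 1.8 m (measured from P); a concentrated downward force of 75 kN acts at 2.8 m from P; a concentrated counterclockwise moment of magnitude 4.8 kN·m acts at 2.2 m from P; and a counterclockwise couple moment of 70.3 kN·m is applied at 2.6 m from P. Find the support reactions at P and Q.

Resultant of the distributed load: 11.47 × 1.3 = 14.911 kN at 1.15 m from P.
Moments about P: Q_y·2.6 − (11.47·1.3)·1.15 − 75·2.8 + 4.8 + 70.3 = 0 → Q_y = 152.04765/2.6 = 58.4799 ≈ 58.48 kN.
ΣF_y = 0: P_y + 58.4799 − 11.47·1.3 − 75 = 0 → P_y = 31.43 kN.
ΣF_x = 0: no horizontal applied forces, so P_x = 0.

P_x = 0, P_y = 31.43 kN, Q_y = 58.48 kN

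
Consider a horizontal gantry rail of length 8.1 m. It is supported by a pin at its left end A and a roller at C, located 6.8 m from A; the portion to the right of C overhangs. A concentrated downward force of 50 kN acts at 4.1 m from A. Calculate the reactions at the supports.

A_x = 0, A_y = 19.85 kN, C_y = 30.15 kN

ΣM about A: C_y·6.8 − 50·4.1 = 0 → C_y = 205/6.8 = 30.1471 ≈ 30.15 kN.
ΣF_y = 0: A_y + 30.1471 − 50 = 0 → A_y = 19.85 kN.
ΣF_x = 0: no horizontal applied forces, so A_x = 0.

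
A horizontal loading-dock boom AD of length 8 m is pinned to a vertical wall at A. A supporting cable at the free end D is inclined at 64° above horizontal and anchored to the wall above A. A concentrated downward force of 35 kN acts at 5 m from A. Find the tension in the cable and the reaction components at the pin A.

ΣM about A: T·sin64°·8 − 35·5 = 0 → T = 175/(8·0.898794) = 24.3382 ≈ 24.34 kN.
ΣF_x = 0: A_x − T·cos64° = 0 → A_x = 24.3382 × 0.438371 = 10.67 kN.
ΣF_y = 0: A_y + T·sin64° − 35 = 0 → A_y = 35 − 24.3382 × 0.898794 = 13.12 kN.

T = 24.34 kN, A_x = 10.67 kN, A_y = 13.12 kN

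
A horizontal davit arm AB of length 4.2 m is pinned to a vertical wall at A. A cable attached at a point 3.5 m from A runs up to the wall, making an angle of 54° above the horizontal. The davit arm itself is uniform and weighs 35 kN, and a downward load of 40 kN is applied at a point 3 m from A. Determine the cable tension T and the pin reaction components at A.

T = 68.34 kN, A_x = 40.17 kN, A_y = 19.71 kN

ΣM about A: T·sin54°·3.5 − 35·2.1 − 40·3 = 0 → T = 193.5/(3.5·0.809017) = 68.3369 ≈ 68.34 kN.
ΣF_x = 0: A_x − T·cos54° = 0 → A_x = 68.3369 × 0.587785 = 40.17 kN.
ΣF_y = 0: A_y + T·sin54° − 35 − 40 = 0 → A_y = 75 − 68.3369 × 0.809017 = 19.71 kN.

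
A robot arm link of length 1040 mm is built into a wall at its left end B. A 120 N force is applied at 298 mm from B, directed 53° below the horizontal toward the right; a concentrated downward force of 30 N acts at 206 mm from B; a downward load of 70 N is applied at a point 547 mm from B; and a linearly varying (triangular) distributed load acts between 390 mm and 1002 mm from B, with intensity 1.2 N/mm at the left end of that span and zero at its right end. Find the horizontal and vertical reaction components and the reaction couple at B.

Resultant of the triangular load: ½ × 1.2 × 612 = 367.2 N, acting at 594 mm from B (one-third of the span from the peak).
ΣF_x = 0: B_x + 120·cos53° = 0 → B_x = -72.22 N.
ΣF_y = 0: B_y − 120·sin53° − 30 − 70 − ½·1.2·612 = 0 → B_y = 563.0 N.
ΣM about B: M_B − 120·sin53°·298 − 30·206 − 70·547 − (½·1.2·612)·594 = 0 → M_B = 291100 N·mm.

B_x = -72.22 N, B_y = 563.0 N, M_B = 291100 N·mm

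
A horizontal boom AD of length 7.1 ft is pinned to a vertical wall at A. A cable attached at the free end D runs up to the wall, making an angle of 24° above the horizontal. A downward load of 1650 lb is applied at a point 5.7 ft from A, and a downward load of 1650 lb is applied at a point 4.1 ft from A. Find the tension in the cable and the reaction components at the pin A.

T = 5599 lb, A_x = 5115 lb, A_y = 1023 lb

ΣM about A: T·sin24°·7.1 − 1650·5.7 − 1650·4.1 = 0 → T = 16170/(7.1·0.406737) = 5599.35 ≈ 5599 lb.
ΣF_x = 0: A_x − T·cos24° = 0 → A_x = 5599.35 × 0.913545 = 5115 lb.
ΣF_y = 0: A_y + T·sin24° − 1650 − 1650 = 0 → A_y = 3300 − 5599.35 × 0.406737 = 1023 lb.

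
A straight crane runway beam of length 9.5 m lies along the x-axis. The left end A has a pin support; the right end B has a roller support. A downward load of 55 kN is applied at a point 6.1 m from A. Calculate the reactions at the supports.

A_x = 0, A_y = 19.68 kN, B_y = 35.32 kN

Moments about A: B_y·9.5 − 55·6.1 = 0 → B_y = 335.5/9.5 = 35.3158 ≈ 35.32 kN.
ΣF_y = 0: A_y + 35.3158 − 55 = 0 → A_y = 19.68 kN.
ΣF_x = 0: no horizontal applied forces, so A_x = 0.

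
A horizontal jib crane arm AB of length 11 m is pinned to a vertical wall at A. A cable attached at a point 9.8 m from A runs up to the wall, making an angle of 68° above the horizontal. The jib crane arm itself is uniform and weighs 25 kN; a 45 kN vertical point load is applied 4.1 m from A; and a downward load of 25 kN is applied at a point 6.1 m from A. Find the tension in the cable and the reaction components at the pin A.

T = 52.22 kN, A_x = 19.56 kN, A_y = 46.58 kN

ΣM about A: T·sin68°·9.8 − 25·5.5 − 45·4.1 − 25·6.1 = 0 → T = 474.5/(9.8·0.927184) = 52.2209 ≈ 52.22 kN.
ΣF_x = 0: A_x − T·cos68° = 0 → A_x = 52.2209 × 0.374607 = 19.56 kN.
ΣF_y = 0: A_y + T·sin68° − 25 − 45 − 25 = 0 → A_y = 95 − 52.2209 × 0.927184 = 46.58 kN.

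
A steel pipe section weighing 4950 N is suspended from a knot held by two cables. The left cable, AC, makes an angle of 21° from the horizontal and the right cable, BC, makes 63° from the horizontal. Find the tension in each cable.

ΣF_x = 0: −T_AC·cos21° + T_BC·cos63° = 0 → T_BC = 2.05639·T_AC.
ΣF_y = 0: T_AC·sin21° + T_BC·sin63° = 4950.
Substitute: T_AC·(0.358368 + 2.05639·0.891007) = 4950 → T_AC = 2259.63 ≈ 2260 N.
Then T_BC = 2.05639 × 2259.63 = 4647 N.

T_AC = 2260 N, T_BC = 4647 N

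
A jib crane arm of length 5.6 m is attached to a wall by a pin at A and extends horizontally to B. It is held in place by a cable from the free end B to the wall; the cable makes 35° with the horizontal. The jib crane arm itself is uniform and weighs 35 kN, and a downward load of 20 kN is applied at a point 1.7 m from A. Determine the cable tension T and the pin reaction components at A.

T = 41.10 kN, A_x = 33.66 kN, A_y = 31.43 kN

ΣM about A: T·sin35°·5.6 − 35·2.8 − 20·1.7 = 0 → T = 132/(5.6·0.573576) = 41.0956 ≈ 41.10 kN.
ΣF_x = 0: A_x − T·cos35° = 0 → A_x = 41.0956 × 0.819152 = 33.66 kN.
ΣF_y = 0: A_y + T·sin35° − 35 − 20 = 0 → A_y = 55 − 41.0956 × 0.573576 = 31.43 kN.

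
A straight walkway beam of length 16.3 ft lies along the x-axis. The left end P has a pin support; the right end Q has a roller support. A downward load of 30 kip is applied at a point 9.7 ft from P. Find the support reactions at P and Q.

P_x = 0, P_y = 12.15 kip, Q_y = 17.85 kip

ΣM about P: Q_y·16.3 − 30·9.7 = 0 → Q_y = 291/16.3 = 17.8528 ≈ 17.85 kip.
ΣF_y = 0: P_y + 17.8528 − 30 = 0 → P_y = 12.15 kip.
ΣF_x = 0: no horizontal applied forces, so P_x = 0.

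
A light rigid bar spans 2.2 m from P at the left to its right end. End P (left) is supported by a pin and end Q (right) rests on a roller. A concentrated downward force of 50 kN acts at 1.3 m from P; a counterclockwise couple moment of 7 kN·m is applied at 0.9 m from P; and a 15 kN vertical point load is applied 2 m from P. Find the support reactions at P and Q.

P_x = 0, P_y = 25.00 kN, Q_y = 40.00 kN

ΣM about P: Q_y·2.2 − 50·1.3 + 7 − 15·2 = 0 → Q_y = 88/2.2 = 40.00 kN.
ΣF_y = 0: P_y + 40 − 50 − 15 = 0 → P_y = 25.00 kN.
ΣF_x = 0: no horizontal applied forces, so P_x = 0.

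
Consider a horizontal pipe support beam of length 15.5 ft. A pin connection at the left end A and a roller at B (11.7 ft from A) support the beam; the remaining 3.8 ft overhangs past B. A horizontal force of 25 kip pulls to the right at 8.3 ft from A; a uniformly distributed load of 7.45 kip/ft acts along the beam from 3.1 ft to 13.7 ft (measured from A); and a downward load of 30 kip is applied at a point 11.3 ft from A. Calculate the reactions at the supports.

A_x = -25.00 kip, A_y = 23.30 kip, B_y = 85.67 kip

Resultant of the distributed load: 7.45 × 10.6 = 78.97 kip at 8.4 ft from A.
Moments about A: B_y·11.7 − (7.45·10.6)·8.4 − 30·11.3 = 0 → B_y = 1002.348/11.7 = 85.6708 ≈ 85.67 kip.
ΣF_y = 0: A_y + 85.6708 − 7.45·10.6 − 30 = 0 → A_y = 23.30 kip.
ΣF_x = 0: A_x + 25 = 0 → A_x = -25.00 kip.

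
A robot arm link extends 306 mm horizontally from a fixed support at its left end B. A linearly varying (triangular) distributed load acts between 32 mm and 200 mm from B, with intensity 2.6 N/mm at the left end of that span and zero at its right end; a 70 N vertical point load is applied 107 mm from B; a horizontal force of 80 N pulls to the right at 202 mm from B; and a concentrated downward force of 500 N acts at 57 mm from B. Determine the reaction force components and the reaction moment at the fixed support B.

Resultant of the triangular load: ½ × 2.6 × 168 = 218.4 N, acting at 88 mm from B (one-third of the span from the peak).
ΣF_x = 0: B_x + 80 = 0 → B_x = -80.00 N.
ΣF_y = 0: B_y − ½·2.6·168 − 70 − 500 = 0 → B_y = 788.4 N.
ΣM about B: M_B − (½·2.6·168)·88 − 70·107 − 500·57 = 0 → M_B = 55210 N·mm.

B_x = -80.00 N, B_y = 788.4 N, M_B = 55210 N·mm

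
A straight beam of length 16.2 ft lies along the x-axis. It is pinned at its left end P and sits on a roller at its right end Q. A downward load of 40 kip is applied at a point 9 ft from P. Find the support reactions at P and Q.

Moments about P: Q_y·16.2 − 40·9 = 0 → Q_y = 360/16.2 = 22.2222 ≈ 22.22 kip.
ΣF_y = 0: P_y + 22.2222 − 40 = 0 → P_y = 17.78 kip.
ΣF_x = 0: no horizontal applied forces, so P_x = 0.

P_x = 0, P_y = 17.78 kip, Q_y = 22.22 kip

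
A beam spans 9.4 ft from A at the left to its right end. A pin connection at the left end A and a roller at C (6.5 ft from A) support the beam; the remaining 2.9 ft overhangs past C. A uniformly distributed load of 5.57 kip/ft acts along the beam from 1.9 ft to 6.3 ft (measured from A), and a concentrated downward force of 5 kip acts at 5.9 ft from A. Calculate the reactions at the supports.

Resultant of the distributed load: 5.57 × 4.4 = 24.508 kip at 4.1 ft from A.
Moments about A: C_y·6.5 − (5.57·4.4)·4.1 − 5·5.9 = 0 → C_y = 129.9828/6.5 = 19.9974 ≈ 20.00 kip.
ΣF_y = 0: A_y + 19.9974 − 5.57·4.4 − 5 = 0 → A_y = 9.511 kip.
ΣF_x = 0: no horizontal applied forces, so A_x = 0.

A_x = 0, A_y = 9.511 kip, C_y = 20.00 kip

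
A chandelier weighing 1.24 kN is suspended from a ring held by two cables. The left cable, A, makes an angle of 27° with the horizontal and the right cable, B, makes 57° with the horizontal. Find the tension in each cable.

ΣF_x = 0: −T_A·cos27° + T_B·cos57° = 0 → T_B = 1.63596·T_A.
ΣF_y = 0: T_A·sin27° + T_B·sin57° = 1.24.
Substitute: T_A·(0.45399 + 1.63596·0.838671) = 1.24 → T_A = 0.679072 ≈ 0.6791 kN.
Then T_B = 1.63596 × 0.679072 = 1.111 kN.

T_A = 0.6791 kN, T_B = 1.111 kN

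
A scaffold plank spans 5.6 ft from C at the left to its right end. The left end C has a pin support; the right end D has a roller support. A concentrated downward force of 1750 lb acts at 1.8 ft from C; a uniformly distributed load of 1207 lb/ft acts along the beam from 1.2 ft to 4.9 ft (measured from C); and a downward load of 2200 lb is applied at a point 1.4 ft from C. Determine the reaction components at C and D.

Resultant of the distributed load: 1207 × 3.7 = 4465.9 lb at 3.05 ft from C.
Moments about C: D_y·5.6 − 1750·1.8 − (1207·3.7)·3.05 − 2200·1.4 = 0 → D_y = 19850.995/5.6 = 3544.82 ≈ 3545 lb.
ΣF_y = 0: C_y + 3544.82 − 1750 − 1207·3.7 − 2200 = 0 → C_y = 4871 lb.
ΣF_x = 0: no horizontal applied forces, so C_x = 0.

C_x = 0, C_y = 4871 lb, D_y = 3545 lb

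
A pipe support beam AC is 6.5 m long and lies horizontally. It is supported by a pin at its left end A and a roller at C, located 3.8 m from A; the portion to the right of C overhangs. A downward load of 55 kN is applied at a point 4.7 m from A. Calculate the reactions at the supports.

A_x = 0, A_y = -13.03 kN, C_y = 68.03 kN

ΣM about A: C_y·3.8 − 55·4.7 = 0 → C_y = 258.5/3.8 = 68.0263 ≈ 68.03 kN.
ΣF_y = 0: A_y + 68.0263 − 55 = 0 → A_y = -13.03 kN.
ΣF_x = 0: no horizontal applied forces, so A_x = 0.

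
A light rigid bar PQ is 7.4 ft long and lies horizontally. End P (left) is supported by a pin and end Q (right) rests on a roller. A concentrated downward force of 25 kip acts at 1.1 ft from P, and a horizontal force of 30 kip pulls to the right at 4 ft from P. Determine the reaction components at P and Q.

P_x = -30.00 kip, P_y = 21.28 kip, Q_y = 3.716 kip

ΣM about P: Q_y·7.4 − 25·1.1 = 0 → Q_y = 27.5/7.4 = 3.71622 ≈ 3.716 kip.
ΣF_y = 0: P_y + 3.71622 − 25 = 0 → P_y = 21.28 kip.
ΣF_x = 0: P_x + 30 = 0 → P_x = -30.00 kip.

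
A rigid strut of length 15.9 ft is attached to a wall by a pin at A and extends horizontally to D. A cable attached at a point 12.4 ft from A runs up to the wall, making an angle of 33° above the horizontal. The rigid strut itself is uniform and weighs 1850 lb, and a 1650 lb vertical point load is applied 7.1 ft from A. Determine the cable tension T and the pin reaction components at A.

ΣM about A: T·sin33°·12.4 − 1850·7.95 − 1650·7.1 = 0 → T = 26422.5/(12.4·0.544639) = 3912.4 ≈ 3912 lb.
ΣF_x = 0: A_x − T·cos33° = 0 → A_x = 3912.4 × 0.838671 = 3281 lb.
ΣF_y = 0: A_y + T·sin33° − 1850 − 1650 = 0 → A_y = 3500 − 3912.4 × 0.544639 = 1369 lb.

T = 3912 lb, A_x = 3281 lb, A_y = 1369 lb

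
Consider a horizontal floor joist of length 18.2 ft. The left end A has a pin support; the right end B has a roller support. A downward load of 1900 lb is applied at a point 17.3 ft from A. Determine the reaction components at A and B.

A_x = 0, A_y = 93.96 lb, B_y = 1806 lb

Moments about A: B_y·18.2 − 1900·17.3 = 0 → B_y = 32870/18.2 = 1806.04 ≈ 1806 lb.
ΣF_y = 0: A_y + 1806.04 − 1900 = 0 → A_y = 93.96 lb.
ΣF_x = 0: no horizontal applied forces, so A_x = 0.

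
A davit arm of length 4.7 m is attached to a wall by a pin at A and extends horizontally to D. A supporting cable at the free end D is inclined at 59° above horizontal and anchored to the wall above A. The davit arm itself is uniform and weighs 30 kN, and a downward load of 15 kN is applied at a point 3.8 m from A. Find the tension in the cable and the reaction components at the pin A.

ΣM about A: T·sin59°·4.7 − 30·2.35 − 15·3.8 = 0 → T = 127.5/(4.7·0.857167) = 31.648 ≈ 31.65 kN.
ΣF_x = 0: A_x − T·cos59° = 0 → A_x = 31.648 × 0.515038 = 16.30 kN.
ΣF_y = 0: A_y + T·sin59° − 30 − 15 = 0 → A_y = 45 − 31.648 × 0.857167 = 17.87 kN.

T = 31.65 kN, A_x = 16.30 kN, A_y = 17.87 kN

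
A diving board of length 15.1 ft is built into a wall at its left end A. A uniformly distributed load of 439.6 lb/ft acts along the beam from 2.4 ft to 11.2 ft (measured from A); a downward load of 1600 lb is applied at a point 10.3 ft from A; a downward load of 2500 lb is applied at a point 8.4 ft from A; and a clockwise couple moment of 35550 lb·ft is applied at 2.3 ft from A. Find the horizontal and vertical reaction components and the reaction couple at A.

Resultant of the distributed load: 439.6 × 8.8 = 3868.48 lb at 6.8 ft from A.
ΣF_x = 0: A_x = 0.
ΣF_y = 0: A_y − 439.6·8.8 − 1600 − 2500 = 0 → A_y = 7968 lb.
ΣM about A: M_A − (439.6·8.8)·6.8 − 1600·10.3 − 2500·8.4 − 35550 = 0 → M_A = 99340 lb·ft.

A_x = 0, A_y = 7968 lb, M_A = 99340 lb·ft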